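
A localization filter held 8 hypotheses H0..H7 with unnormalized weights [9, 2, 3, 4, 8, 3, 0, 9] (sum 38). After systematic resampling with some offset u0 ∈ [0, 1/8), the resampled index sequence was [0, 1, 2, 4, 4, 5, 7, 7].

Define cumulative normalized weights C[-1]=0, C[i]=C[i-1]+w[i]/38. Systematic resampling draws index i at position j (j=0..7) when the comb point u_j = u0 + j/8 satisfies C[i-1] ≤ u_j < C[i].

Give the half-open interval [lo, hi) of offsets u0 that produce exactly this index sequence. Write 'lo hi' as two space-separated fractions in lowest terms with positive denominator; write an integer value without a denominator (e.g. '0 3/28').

C = [9/38, 11/38, 7/19, 9/19, 13/19, 29/38, 29/38, 1]
j=0 picked index 0: u0 ∈ [0, 9/38)
j=1 picked index 1: u0 ∈ [17/152, 25/152)
j=2 picked index 2: u0 ∈ [3/76, 9/76)
j=3 picked index 4: u0 ∈ [15/152, 47/152)
j=4 picked index 4: u0 ∈ [-1/38, 7/38)
j=5 picked index 5: u0 ∈ [9/152, 21/152)
j=6 picked index 7: u0 ∈ [1/76, 1/4)
j=7 picked index 7: u0 ∈ [-17/152, 1/8)
intersection: [17/152, 9/76)

17/152 9/76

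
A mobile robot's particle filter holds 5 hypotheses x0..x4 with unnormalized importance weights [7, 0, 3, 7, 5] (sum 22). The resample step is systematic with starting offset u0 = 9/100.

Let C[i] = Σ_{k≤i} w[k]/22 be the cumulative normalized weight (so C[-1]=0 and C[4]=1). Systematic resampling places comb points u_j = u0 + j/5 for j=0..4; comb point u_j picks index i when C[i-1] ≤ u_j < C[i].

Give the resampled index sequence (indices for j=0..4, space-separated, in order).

C = [7/22, 7/22, 5/11, 17/22, 1]
j=0: u_0=9/100 ∈ [0, 7/22) → index 0
j=1: u_1=29/100 ∈ [0, 7/22) → index 0
j=2: u_2=49/100 ∈ [5/11, 17/22) → index 3
j=3: u_3=69/100 ∈ [5/11, 17/22) → index 3
j=4: u_4=89/100 ∈ [17/22, 1) → index 4

0 0 3 3 4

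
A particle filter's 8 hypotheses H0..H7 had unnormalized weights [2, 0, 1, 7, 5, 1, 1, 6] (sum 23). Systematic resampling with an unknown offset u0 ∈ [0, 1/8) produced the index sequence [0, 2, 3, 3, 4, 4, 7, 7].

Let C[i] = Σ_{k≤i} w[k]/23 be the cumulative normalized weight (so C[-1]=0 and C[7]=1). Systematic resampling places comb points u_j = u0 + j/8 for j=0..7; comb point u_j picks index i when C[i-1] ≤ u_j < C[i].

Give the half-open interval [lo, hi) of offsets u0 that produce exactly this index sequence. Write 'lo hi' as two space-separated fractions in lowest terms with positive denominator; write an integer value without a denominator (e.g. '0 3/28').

C = [2/23, 2/23, 3/23, 10/23, 15/23, 16/23, 17/23, 1]
j=0 picked index 0: u0 ∈ [0, 2/23)
j=1 picked index 2: u0 ∈ [-7/184, 1/184)
j=2 picked index 3: u0 ∈ [-11/92, 17/92)
j=3 picked index 3: u0 ∈ [-45/184, 11/184)
j=4 picked index 4: u0 ∈ [-3/46, 7/46)
j=5 picked index 4: u0 ∈ [-35/184, 5/184)
j=6 picked index 7: u0 ∈ [-1/92, 1/4)
j=7 picked index 7: u0 ∈ [-25/184, 1/8)
intersection: [0, 1/184)

0 1/184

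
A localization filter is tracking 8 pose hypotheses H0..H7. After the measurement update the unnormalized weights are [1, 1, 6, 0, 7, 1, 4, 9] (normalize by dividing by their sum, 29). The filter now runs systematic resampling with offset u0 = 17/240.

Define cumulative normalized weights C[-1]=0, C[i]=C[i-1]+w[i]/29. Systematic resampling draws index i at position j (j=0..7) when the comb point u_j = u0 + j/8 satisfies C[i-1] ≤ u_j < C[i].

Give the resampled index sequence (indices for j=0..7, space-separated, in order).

2 2 4 4 6 7 7 7

C = [1/29, 2/29, 8/29, 8/29, 15/29, 16/29, 20/29, 1]
j=0: u_0=17/240 ∈ [2/29, 8/29) → index 2
j=1: u_1=47/240 ∈ [2/29, 8/29) → index 2
j=2: u_2=77/240 ∈ [8/29, 15/29) → index 4
j=3: u_3=107/240 ∈ [8/29, 15/29) → index 4
j=4: u_4=137/240 ∈ [16/29, 20/29) → index 6
j=5: u_5=167/240 ∈ [20/29, 1) → index 7
j=6: u_6=197/240 ∈ [20/29, 1) → index 7
j=7: u_7=227/240 ∈ [20/29, 1) → index 7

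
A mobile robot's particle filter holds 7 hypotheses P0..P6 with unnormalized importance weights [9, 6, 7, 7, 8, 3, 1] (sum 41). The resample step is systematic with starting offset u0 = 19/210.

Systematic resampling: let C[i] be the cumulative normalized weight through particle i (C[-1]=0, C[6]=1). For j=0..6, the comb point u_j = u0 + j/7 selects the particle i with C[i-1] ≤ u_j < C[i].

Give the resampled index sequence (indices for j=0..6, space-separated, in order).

0 1 2 2 3 4 5

C = [9/41, 15/41, 22/41, 29/41, 37/41, 40/41, 1]
j=0: u_0=19/210 ∈ [0, 9/41) → index 0
j=1: u_1=7/30 ∈ [9/41, 15/41) → index 1
j=2: u_2=79/210 ∈ [15/41, 22/41) → index 2
j=3: u_3=109/210 ∈ [15/41, 22/41) → index 2
j=4: u_4=139/210 ∈ [22/41, 29/41) → index 3
j=5: u_5=169/210 ∈ [29/41, 37/41) → index 4
j=6: u_6=199/210 ∈ [37/41, 40/41) → index 5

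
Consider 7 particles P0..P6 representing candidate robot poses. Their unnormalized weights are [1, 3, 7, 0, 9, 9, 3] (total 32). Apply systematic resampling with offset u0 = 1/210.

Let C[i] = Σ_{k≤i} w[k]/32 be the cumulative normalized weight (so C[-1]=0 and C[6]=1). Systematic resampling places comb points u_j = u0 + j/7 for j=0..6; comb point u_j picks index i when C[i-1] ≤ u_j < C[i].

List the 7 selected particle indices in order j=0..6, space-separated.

C = [1/32, 1/8, 11/32, 11/32, 5/8, 29/32, 1]
j=0: u_0=1/210 ∈ [0, 1/32) → index 0
j=1: u_1=31/210 ∈ [1/8, 11/32) → index 2
j=2: u_2=61/210 ∈ [1/8, 11/32) → index 2
j=3: u_3=13/30 ∈ [11/32, 5/8) → index 4
j=4: u_4=121/210 ∈ [11/32, 5/8) → index 4
j=5: u_5=151/210 ∈ [5/8, 29/32) → index 5
j=6: u_6=181/210 ∈ [5/8, 29/32) → index 5

0 2 2 4 4 5 5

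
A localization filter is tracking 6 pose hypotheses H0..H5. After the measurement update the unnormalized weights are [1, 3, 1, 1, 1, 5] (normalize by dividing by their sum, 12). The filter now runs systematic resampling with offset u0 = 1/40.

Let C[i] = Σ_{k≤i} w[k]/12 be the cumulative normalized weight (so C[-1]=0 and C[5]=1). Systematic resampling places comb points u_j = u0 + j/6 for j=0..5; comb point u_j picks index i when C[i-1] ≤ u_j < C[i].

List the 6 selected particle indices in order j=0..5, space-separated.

0 1 2 4 5 5

C = [1/12, 1/3, 5/12, 1/2, 7/12, 1]
j=0: u_0=1/40 ∈ [0, 1/12) → index 0
j=1: u_1=23/120 ∈ [1/12, 1/3) → index 1
j=2: u_2=43/120 ∈ [1/3, 5/12) → index 2
j=3: u_3=21/40 ∈ [1/2, 7/12) → index 4
j=4: u_4=83/120 ∈ [7/12, 1) → index 5
j=5: u_5=103/120 ∈ [7/12, 1) → index 5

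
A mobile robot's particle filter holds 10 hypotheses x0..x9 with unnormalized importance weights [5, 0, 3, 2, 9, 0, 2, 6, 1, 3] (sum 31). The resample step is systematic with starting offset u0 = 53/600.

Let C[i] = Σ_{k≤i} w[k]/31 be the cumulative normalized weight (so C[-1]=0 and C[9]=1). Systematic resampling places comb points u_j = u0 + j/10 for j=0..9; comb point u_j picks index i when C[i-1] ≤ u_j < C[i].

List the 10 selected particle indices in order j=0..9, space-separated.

C = [5/31, 5/31, 8/31, 10/31, 19/31, 19/31, 21/31, 27/31, 28/31, 1]
j=0: u_0=53/600 ∈ [0, 5/31) → index 0
j=1: u_1=113/600 ∈ [5/31, 8/31) → index 2
j=2: u_2=173/600 ∈ [8/31, 10/31) → index 3
j=3: u_3=233/600 ∈ [10/31, 19/31) → index 4
j=4: u_4=293/600 ∈ [10/31, 19/31) → index 4
j=5: u_5=353/600 ∈ [10/31, 19/31) → index 4
j=6: u_6=413/600 ∈ [21/31, 27/31) → index 7
j=7: u_7=473/600 ∈ [21/31, 27/31) → index 7
j=8: u_8=533/600 ∈ [27/31, 28/31) → index 8
j=9: u_9=593/600 ∈ [28/31, 1) → index 9

0 2 3 4 4 4 7 7 8 9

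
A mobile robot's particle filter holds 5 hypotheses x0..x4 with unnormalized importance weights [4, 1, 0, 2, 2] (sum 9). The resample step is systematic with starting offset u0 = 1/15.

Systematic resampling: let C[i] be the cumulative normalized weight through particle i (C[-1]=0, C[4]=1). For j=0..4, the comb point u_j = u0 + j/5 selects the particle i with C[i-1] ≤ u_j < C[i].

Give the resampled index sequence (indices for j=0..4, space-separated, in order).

0 0 1 3 4

C = [4/9, 5/9, 5/9, 7/9, 1]
j=0: u_0=1/15 ∈ [0, 4/9) → index 0
j=1: u_1=4/15 ∈ [0, 4/9) → index 0
j=2: u_2=7/15 ∈ [4/9, 5/9) → index 1
j=3: u_3=2/3 ∈ [5/9, 7/9) → index 3
j=4: u_4=13/15 ∈ [7/9, 1) → index 4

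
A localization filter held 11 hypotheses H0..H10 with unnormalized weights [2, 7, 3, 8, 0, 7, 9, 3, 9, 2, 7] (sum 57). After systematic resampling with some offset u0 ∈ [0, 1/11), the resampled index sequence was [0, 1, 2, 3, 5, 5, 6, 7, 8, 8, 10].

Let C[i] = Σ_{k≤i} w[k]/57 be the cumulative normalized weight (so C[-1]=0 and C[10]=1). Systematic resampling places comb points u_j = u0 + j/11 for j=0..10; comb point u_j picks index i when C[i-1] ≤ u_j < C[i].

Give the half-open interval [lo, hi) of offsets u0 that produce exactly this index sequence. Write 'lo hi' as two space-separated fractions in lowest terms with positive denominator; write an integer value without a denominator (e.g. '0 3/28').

C = [2/57, 3/19, 4/19, 20/57, 20/57, 9/19, 12/19, 13/19, 16/19, 50/57, 1]
j=0 picked index 0: u0 ∈ [0, 2/57)
j=1 picked index 1: u0 ∈ [-35/627, 14/209)
j=2 picked index 2: u0 ∈ [-5/209, 6/209)
j=3 picked index 3: u0 ∈ [-13/209, 49/627)
j=4 picked index 5: u0 ∈ [-8/627, 23/209)
j=5 picked index 5: u0 ∈ [-65/627, 4/209)
j=6 picked index 6: u0 ∈ [-15/209, 18/209)
j=7 picked index 7: u0 ∈ [-1/209, 10/209)
j=8 picked index 8: u0 ∈ [-9/209, 24/209)
j=9 picked index 8: u0 ∈ [-28/209, 5/209)
j=10 picked index 10: u0 ∈ [-20/627, 1/11)
intersection: [0, 4/209)

0 4/209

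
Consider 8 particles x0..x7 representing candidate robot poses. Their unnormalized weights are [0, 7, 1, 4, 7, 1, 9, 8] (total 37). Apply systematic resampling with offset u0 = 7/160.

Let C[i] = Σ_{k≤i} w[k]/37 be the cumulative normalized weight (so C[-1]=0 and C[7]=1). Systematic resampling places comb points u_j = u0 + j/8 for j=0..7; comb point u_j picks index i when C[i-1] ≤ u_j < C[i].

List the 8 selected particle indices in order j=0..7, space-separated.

C = [0, 7/37, 8/37, 12/37, 19/37, 20/37, 29/37, 1]
j=0: u_0=7/160 ∈ [0, 7/37) → index 1
j=1: u_1=27/160 ∈ [0, 7/37) → index 1
j=2: u_2=47/160 ∈ [8/37, 12/37) → index 3
j=3: u_3=67/160 ∈ [12/37, 19/37) → index 4
j=4: u_4=87/160 ∈ [20/37, 29/37) → index 6
j=5: u_5=107/160 ∈ [20/37, 29/37) → index 6
j=6: u_6=127/160 ∈ [29/37, 1) → index 7
j=7: u_7=147/160 ∈ [29/37, 1) → index 7

1 1 3 4 6 6 7 7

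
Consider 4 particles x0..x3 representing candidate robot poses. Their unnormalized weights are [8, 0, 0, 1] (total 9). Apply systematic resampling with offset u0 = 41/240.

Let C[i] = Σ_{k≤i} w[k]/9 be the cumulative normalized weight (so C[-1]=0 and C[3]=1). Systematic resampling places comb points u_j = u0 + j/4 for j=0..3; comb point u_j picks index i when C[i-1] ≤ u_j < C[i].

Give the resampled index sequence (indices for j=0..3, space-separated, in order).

0 0 0 3

C = [8/9, 8/9, 8/9, 1]
j=0: u_0=41/240 ∈ [0, 8/9) → index 0
j=1: u_1=101/240 ∈ [0, 8/9) → index 0
j=2: u_2=161/240 ∈ [0, 8/9) → index 0
j=3: u_3=221/240 ∈ [8/9, 1) → index 3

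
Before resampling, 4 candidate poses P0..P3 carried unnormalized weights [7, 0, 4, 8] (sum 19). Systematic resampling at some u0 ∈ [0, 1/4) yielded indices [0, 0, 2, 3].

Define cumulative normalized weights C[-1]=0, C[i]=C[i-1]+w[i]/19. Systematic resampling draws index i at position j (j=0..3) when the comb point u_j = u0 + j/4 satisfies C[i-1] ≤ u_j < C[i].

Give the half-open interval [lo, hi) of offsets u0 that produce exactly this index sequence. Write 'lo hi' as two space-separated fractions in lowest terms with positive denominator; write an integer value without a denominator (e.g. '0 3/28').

0 3/38

C = [7/19, 7/19, 11/19, 1]
j=0 picked index 0: u0 ∈ [0, 7/19)
j=1 picked index 0: u0 ∈ [-1/4, 9/76)
j=2 picked index 2: u0 ∈ [-5/38, 3/38)
j=3 picked index 3: u0 ∈ [-13/76, 1/4)
intersection: [0, 3/38)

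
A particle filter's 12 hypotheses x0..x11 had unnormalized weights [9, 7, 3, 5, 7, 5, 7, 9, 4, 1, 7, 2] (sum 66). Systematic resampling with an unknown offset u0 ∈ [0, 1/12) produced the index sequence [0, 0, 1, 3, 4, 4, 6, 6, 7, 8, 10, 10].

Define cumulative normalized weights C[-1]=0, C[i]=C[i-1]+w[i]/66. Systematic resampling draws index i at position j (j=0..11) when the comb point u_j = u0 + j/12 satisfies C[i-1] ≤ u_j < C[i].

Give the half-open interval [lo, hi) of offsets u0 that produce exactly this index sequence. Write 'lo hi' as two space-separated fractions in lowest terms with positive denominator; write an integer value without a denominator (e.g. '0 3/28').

C = [3/22, 8/33, 19/66, 4/11, 31/66, 6/11, 43/66, 26/33, 28/33, 19/22, 32/33, 1]
j=0 picked index 0: u0 ∈ [0, 3/22)
j=1 picked index 0: u0 ∈ [-1/12, 7/132)
j=2 picked index 1: u0 ∈ [-1/33, 5/66)
j=3 picked index 3: u0 ∈ [5/132, 5/44)
j=4 picked index 4: u0 ∈ [1/33, 3/22)
j=5 picked index 4: u0 ∈ [-7/132, 7/132)
j=6 picked index 6: u0 ∈ [1/22, 5/33)
j=7 picked index 6: u0 ∈ [-5/132, 3/44)
j=8 picked index 7: u0 ∈ [-1/66, 4/33)
j=9 picked index 8: u0 ∈ [5/132, 13/132)
j=10 picked index 10: u0 ∈ [1/33, 3/22)
j=11 picked index 10: u0 ∈ [-7/132, 7/132)
intersection: [1/22, 7/132)

1/22 7/132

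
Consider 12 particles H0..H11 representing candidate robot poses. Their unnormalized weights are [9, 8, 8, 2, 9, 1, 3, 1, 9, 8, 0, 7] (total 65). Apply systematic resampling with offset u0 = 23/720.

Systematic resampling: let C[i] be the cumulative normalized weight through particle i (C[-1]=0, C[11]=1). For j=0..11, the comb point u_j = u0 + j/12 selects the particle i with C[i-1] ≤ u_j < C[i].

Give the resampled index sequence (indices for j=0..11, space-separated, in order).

C = [9/65, 17/65, 5/13, 27/65, 36/65, 37/65, 8/13, 41/65, 10/13, 58/65, 58/65, 1]
j=0: u_0=23/720 ∈ [0, 9/65) → index 0
j=1: u_1=83/720 ∈ [0, 9/65) → index 0
j=2: u_2=143/720 ∈ [9/65, 17/65) → index 1
j=3: u_3=203/720 ∈ [17/65, 5/13) → index 2
j=4: u_4=263/720 ∈ [17/65, 5/13) → index 2
j=5: u_5=323/720 ∈ [27/65, 36/65) → index 4
j=6: u_6=383/720 ∈ [27/65, 36/65) → index 4
j=7: u_7=443/720 ∈ [37/65, 8/13) → index 6
j=8: u_8=503/720 ∈ [41/65, 10/13) → index 8
j=9: u_9=563/720 ∈ [10/13, 58/65) → index 9
j=10: u_10=623/720 ∈ [10/13, 58/65) → index 9
j=11: u_11=683/720 ∈ [58/65, 1) → index 11

0 0 1 2 2 4 4 6 8 9 9 11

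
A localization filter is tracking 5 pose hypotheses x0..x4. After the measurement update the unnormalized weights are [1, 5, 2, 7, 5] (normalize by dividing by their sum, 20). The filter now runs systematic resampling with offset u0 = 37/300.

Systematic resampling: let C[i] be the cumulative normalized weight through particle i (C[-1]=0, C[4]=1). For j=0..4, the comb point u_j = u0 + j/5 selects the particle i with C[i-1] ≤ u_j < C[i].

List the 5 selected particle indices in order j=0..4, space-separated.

C = [1/20, 3/10, 2/5, 3/4, 1]
j=0: u_0=37/300 ∈ [1/20, 3/10) → index 1
j=1: u_1=97/300 ∈ [3/10, 2/5) → index 2
j=2: u_2=157/300 ∈ [2/5, 3/4) → index 3
j=3: u_3=217/300 ∈ [2/5, 3/4) → index 3
j=4: u_4=277/300 ∈ [3/4, 1) → index 4

1 2 3 3 4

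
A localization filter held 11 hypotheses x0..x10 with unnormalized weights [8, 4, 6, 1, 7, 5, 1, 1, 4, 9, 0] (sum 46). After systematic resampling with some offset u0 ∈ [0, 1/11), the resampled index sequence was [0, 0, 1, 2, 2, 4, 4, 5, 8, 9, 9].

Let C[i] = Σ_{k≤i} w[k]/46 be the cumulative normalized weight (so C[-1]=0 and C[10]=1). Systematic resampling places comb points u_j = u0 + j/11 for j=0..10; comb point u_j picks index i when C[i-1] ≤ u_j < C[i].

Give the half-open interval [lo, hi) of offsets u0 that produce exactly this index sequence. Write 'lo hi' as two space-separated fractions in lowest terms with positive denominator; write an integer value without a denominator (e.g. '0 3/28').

0 5/253

C = [4/23, 6/23, 9/23, 19/46, 13/23, 31/46, 16/23, 33/46, 37/46, 1, 1]
j=0 picked index 0: u0 ∈ [0, 4/23)
j=1 picked index 0: u0 ∈ [-1/11, 21/253)
j=2 picked index 1: u0 ∈ [-2/253, 20/253)
j=3 picked index 2: u0 ∈ [-3/253, 30/253)
j=4 picked index 2: u0 ∈ [-26/253, 7/253)
j=5 picked index 4: u0 ∈ [-21/506, 28/253)
j=6 picked index 4: u0 ∈ [-67/506, 5/253)
j=7 picked index 5: u0 ∈ [-18/253, 19/506)
j=8 picked index 8: u0 ∈ [-5/506, 39/506)
j=9 picked index 9: u0 ∈ [-7/506, 2/11)
j=10 picked index 9: u0 ∈ [-53/506, 1/11)
intersection: [0, 5/253)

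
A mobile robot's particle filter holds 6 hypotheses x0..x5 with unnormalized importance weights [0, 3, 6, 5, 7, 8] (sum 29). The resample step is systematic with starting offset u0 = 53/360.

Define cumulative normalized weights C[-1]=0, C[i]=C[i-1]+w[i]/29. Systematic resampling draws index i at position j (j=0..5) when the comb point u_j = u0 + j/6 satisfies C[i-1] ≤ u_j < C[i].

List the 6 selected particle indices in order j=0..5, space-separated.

C = [0, 3/29, 9/29, 14/29, 21/29, 1]
j=0: u_0=53/360 ∈ [3/29, 9/29) → index 2
j=1: u_1=113/360 ∈ [9/29, 14/29) → index 3
j=2: u_2=173/360 ∈ [9/29, 14/29) → index 3
j=3: u_3=233/360 ∈ [14/29, 21/29) → index 4
j=4: u_4=293/360 ∈ [21/29, 1) → index 5
j=5: u_5=353/360 ∈ [21/29, 1) → index 5

2 3 3 4 5 5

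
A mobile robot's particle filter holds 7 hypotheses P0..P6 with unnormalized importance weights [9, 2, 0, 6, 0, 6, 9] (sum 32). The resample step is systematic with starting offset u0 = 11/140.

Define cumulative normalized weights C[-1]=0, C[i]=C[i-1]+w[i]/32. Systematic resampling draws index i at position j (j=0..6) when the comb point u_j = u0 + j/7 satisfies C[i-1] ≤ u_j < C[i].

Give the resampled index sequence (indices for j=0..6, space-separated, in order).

C = [9/32, 11/32, 11/32, 17/32, 17/32, 23/32, 1]
j=0: u_0=11/140 ∈ [0, 9/32) → index 0
j=1: u_1=31/140 ∈ [0, 9/32) → index 0
j=2: u_2=51/140 ∈ [11/32, 17/32) → index 3
j=3: u_3=71/140 ∈ [11/32, 17/32) → index 3
j=4: u_4=13/20 ∈ [17/32, 23/32) → index 5
j=5: u_5=111/140 ∈ [23/32, 1) → index 6
j=6: u_6=131/140 ∈ [23/32, 1) → index 6

0 0 3 3 5 6 6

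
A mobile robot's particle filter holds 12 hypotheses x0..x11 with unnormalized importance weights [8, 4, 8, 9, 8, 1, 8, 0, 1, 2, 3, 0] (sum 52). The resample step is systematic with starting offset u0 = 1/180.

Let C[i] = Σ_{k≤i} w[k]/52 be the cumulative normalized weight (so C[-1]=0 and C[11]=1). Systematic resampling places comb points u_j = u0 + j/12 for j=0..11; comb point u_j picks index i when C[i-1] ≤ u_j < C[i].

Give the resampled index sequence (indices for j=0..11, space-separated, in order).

0 0 1 2 2 3 3 4 4 6 6 9

C = [2/13, 3/13, 5/13, 29/52, 37/52, 19/26, 23/26, 23/26, 47/52, 49/52, 1, 1]
j=0: u_0=1/180 ∈ [0, 2/13) → index 0
j=1: u_1=4/45 ∈ [0, 2/13) → index 0
j=2: u_2=31/180 ∈ [2/13, 3/13) → index 1
j=3: u_3=23/90 ∈ [3/13, 5/13) → index 2
j=4: u_4=61/180 ∈ [3/13, 5/13) → index 2
j=5: u_5=19/45 ∈ [5/13, 29/52) → index 3
j=6: u_6=91/180 ∈ [5/13, 29/52) → index 3
j=7: u_7=53/90 ∈ [29/52, 37/52) → index 4
j=8: u_8=121/180 ∈ [29/52, 37/52) → index 4
j=9: u_9=34/45 ∈ [19/26, 23/26) → index 6
j=10: u_10=151/180 ∈ [19/26, 23/26) → index 6
j=11: u_11=83/90 ∈ [47/52, 49/52) → index 9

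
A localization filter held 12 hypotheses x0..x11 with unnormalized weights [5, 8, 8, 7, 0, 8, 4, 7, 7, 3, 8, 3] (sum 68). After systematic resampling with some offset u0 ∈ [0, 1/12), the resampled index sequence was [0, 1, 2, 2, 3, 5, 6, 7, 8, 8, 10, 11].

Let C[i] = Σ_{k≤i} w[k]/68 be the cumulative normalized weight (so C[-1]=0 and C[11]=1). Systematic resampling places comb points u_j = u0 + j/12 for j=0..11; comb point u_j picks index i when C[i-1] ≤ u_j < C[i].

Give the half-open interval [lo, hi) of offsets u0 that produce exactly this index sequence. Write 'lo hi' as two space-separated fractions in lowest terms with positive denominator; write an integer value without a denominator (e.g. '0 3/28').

2/51 3/68

C = [5/68, 13/68, 21/68, 7/17, 7/17, 9/17, 10/17, 47/68, 27/34, 57/68, 65/68, 1]
j=0 picked index 0: u0 ∈ [0, 5/68)
j=1 picked index 1: u0 ∈ [-1/102, 11/102)
j=2 picked index 2: u0 ∈ [5/204, 29/204)
j=3 picked index 2: u0 ∈ [-1/17, 1/17)
j=4 picked index 3: u0 ∈ [-5/204, 4/51)
j=5 picked index 5: u0 ∈ [-1/204, 23/204)
j=6 picked index 6: u0 ∈ [1/34, 3/34)
j=7 picked index 7: u0 ∈ [1/204, 11/102)
j=8 picked index 8: u0 ∈ [5/204, 13/102)
j=9 picked index 8: u0 ∈ [-1/17, 3/68)
j=10 picked index 10: u0 ∈ [1/204, 25/204)
j=11 picked index 11: u0 ∈ [2/51, 1/12)
intersection: [2/51, 3/68)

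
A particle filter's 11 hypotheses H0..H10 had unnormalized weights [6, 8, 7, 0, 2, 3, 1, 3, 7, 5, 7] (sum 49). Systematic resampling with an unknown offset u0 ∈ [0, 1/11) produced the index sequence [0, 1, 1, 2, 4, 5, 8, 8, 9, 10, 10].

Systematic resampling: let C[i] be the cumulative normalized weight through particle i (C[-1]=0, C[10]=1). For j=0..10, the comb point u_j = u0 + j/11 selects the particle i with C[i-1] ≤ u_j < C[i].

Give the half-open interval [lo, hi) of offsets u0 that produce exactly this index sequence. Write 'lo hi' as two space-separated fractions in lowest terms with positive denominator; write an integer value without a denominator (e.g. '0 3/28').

36/539 41/539

C = [6/49, 2/7, 3/7, 3/7, 23/49, 26/49, 27/49, 30/49, 37/49, 6/7, 1]
j=0 picked index 0: u0 ∈ [0, 6/49)
j=1 picked index 1: u0 ∈ [17/539, 15/77)
j=2 picked index 1: u0 ∈ [-32/539, 8/77)
j=3 picked index 2: u0 ∈ [1/77, 12/77)
j=4 picked index 4: u0 ∈ [5/77, 57/539)
j=5 picked index 5: u0 ∈ [8/539, 41/539)
j=6 picked index 8: u0 ∈ [36/539, 113/539)
j=7 picked index 8: u0 ∈ [-13/539, 64/539)
j=8 picked index 9: u0 ∈ [15/539, 10/77)
j=9 picked index 10: u0 ∈ [3/77, 2/11)
j=10 picked index 10: u0 ∈ [-4/77, 1/11)
intersection: [36/539, 41/539)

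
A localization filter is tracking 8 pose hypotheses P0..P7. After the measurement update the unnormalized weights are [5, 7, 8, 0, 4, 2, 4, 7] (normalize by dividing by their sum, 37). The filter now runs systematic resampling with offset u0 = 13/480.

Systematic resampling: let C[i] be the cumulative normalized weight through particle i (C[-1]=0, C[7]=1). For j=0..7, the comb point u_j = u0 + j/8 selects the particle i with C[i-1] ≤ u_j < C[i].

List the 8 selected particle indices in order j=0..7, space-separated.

0 1 1 2 2 5 6 7

C = [5/37, 12/37, 20/37, 20/37, 24/37, 26/37, 30/37, 1]
j=0: u_0=13/480 ∈ [0, 5/37) → index 0
j=1: u_1=73/480 ∈ [5/37, 12/37) → index 1
j=2: u_2=133/480 ∈ [5/37, 12/37) → index 1
j=3: u_3=193/480 ∈ [12/37, 20/37) → index 2
j=4: u_4=253/480 ∈ [12/37, 20/37) → index 2
j=5: u_5=313/480 ∈ [24/37, 26/37) → index 5
j=6: u_6=373/480 ∈ [26/37, 30/37) → index 6
j=7: u_7=433/480 ∈ [30/37, 1) → index 7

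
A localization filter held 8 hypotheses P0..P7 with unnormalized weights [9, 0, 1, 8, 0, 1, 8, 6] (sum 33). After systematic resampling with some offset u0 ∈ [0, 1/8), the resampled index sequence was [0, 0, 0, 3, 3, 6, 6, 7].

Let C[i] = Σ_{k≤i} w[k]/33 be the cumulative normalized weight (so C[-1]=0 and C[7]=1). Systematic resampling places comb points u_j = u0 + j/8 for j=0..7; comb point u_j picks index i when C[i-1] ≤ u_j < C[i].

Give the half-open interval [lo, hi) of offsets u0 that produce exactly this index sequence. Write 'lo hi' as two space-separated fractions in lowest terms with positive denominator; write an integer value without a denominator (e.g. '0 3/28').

0 1/44

C = [3/11, 3/11, 10/33, 6/11, 6/11, 19/33, 9/11, 1]
j=0 picked index 0: u0 ∈ [0, 3/11)
j=1 picked index 0: u0 ∈ [-1/8, 13/88)
j=2 picked index 0: u0 ∈ [-1/4, 1/44)
j=3 picked index 3: u0 ∈ [-19/264, 15/88)
j=4 picked index 3: u0 ∈ [-13/66, 1/22)
j=5 picked index 6: u0 ∈ [-13/264, 17/88)
j=6 picked index 6: u0 ∈ [-23/132, 3/44)
j=7 picked index 7: u0 ∈ [-5/88, 1/8)
intersection: [0, 1/44)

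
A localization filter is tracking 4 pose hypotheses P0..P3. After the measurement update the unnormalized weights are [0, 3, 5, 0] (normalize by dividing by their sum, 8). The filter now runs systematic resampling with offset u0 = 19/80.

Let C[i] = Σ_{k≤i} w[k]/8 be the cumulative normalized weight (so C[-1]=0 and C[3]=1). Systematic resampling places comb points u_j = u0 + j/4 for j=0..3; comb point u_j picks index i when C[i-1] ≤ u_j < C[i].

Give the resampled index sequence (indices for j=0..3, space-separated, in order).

C = [0, 3/8, 1, 1]
j=0: u_0=19/80 ∈ [0, 3/8) → index 1
j=1: u_1=39/80 ∈ [3/8, 1) → index 2
j=2: u_2=59/80 ∈ [3/8, 1) → index 2
j=3: u_3=79/80 ∈ [3/8, 1) → index 2

1 2 2 2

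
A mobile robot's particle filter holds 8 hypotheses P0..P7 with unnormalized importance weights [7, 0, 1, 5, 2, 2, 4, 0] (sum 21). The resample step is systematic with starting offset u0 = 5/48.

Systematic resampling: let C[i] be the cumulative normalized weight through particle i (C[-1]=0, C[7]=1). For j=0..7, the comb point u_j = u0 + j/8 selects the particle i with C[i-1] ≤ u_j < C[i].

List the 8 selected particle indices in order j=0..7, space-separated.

C = [1/3, 1/3, 8/21, 13/21, 5/7, 17/21, 1, 1]
j=0: u_0=5/48 ∈ [0, 1/3) → index 0
j=1: u_1=11/48 ∈ [0, 1/3) → index 0
j=2: u_2=17/48 ∈ [1/3, 8/21) → index 2
j=3: u_3=23/48 ∈ [8/21, 13/21) → index 3
j=4: u_4=29/48 ∈ [8/21, 13/21) → index 3
j=5: u_5=35/48 ∈ [5/7, 17/21) → index 5
j=6: u_6=41/48 ∈ [17/21, 1) → index 6
j=7: u_7=47/48 ∈ [17/21, 1) → index 6

0 0 2 3 3 5 6 6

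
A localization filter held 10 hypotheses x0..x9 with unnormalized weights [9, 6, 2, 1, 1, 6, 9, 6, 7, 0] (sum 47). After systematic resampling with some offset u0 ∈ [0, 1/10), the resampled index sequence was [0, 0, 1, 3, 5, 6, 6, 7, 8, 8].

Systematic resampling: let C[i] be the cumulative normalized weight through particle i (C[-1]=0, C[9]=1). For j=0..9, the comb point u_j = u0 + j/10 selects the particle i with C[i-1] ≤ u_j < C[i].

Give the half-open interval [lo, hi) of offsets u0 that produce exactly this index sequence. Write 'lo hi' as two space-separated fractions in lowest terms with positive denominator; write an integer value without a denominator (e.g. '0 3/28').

29/470 39/470

C = [9/47, 15/47, 17/47, 18/47, 19/47, 25/47, 34/47, 40/47, 1, 1]
j=0 picked index 0: u0 ∈ [0, 9/47)
j=1 picked index 0: u0 ∈ [-1/10, 43/470)
j=2 picked index 1: u0 ∈ [-2/235, 28/235)
j=3 picked index 3: u0 ∈ [29/470, 39/470)
j=4 picked index 5: u0 ∈ [1/235, 31/235)
j=5 picked index 6: u0 ∈ [3/94, 21/94)
j=6 picked index 6: u0 ∈ [-16/235, 29/235)
j=7 picked index 7: u0 ∈ [11/470, 71/470)
j=8 picked index 8: u0 ∈ [12/235, 1/5)
j=9 picked index 8: u0 ∈ [-23/470, 1/10)
intersection: [29/470, 39/470)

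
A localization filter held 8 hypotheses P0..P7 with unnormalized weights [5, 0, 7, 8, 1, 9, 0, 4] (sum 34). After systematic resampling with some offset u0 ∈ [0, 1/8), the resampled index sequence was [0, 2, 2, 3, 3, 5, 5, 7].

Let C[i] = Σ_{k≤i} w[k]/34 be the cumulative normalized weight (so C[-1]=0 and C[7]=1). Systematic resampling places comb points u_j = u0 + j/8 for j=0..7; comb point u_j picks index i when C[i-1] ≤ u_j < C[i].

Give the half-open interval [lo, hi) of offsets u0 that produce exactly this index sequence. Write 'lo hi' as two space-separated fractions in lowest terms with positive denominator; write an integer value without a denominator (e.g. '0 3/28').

3/136 3/34

C = [5/34, 5/34, 6/17, 10/17, 21/34, 15/17, 15/17, 1]
j=0 picked index 0: u0 ∈ [0, 5/34)
j=1 picked index 2: u0 ∈ [3/136, 31/136)
j=2 picked index 2: u0 ∈ [-7/68, 7/68)
j=3 picked index 3: u0 ∈ [-3/136, 29/136)
j=4 picked index 3: u0 ∈ [-5/34, 3/34)
j=5 picked index 5: u0 ∈ [-1/136, 35/136)
j=6 picked index 5: u0 ∈ [-9/68, 9/68)
j=7 picked index 7: u0 ∈ [1/136, 1/8)
intersection: [3/136, 3/34)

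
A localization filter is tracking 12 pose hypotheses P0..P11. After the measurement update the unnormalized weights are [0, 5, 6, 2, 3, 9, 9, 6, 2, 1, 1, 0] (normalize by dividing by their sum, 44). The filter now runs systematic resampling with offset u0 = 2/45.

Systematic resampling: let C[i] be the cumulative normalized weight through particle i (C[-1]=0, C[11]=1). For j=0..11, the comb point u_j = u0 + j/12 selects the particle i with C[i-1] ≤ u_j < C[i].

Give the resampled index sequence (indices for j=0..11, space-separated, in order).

C = [0, 5/44, 1/4, 13/44, 4/11, 25/44, 17/22, 10/11, 21/22, 43/44, 1, 1]
j=0: u_0=2/45 ∈ [0, 5/44) → index 1
j=1: u_1=23/180 ∈ [5/44, 1/4) → index 2
j=2: u_2=19/90 ∈ [5/44, 1/4) → index 2
j=3: u_3=53/180 ∈ [1/4, 13/44) → index 3
j=4: u_4=17/45 ∈ [4/11, 25/44) → index 5
j=5: u_5=83/180 ∈ [4/11, 25/44) → index 5
j=6: u_6=49/90 ∈ [4/11, 25/44) → index 5
j=7: u_7=113/180 ∈ [25/44, 17/22) → index 6
j=8: u_8=32/45 ∈ [25/44, 17/22) → index 6
j=9: u_9=143/180 ∈ [17/22, 10/11) → index 7
j=10: u_10=79/90 ∈ [17/22, 10/11) → index 7
j=11: u_11=173/180 ∈ [21/22, 43/44) → index 9

1 2 2 3 5 5 5 6 6 7 7 9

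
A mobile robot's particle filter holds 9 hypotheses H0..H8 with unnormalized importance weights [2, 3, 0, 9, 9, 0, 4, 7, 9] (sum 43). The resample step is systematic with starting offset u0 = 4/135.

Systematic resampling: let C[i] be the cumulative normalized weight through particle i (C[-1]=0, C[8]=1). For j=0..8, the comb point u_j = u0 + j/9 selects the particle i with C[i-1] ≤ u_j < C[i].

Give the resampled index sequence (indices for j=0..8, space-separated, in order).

0 3 3 4 4 6 7 8 8

C = [2/43, 5/43, 5/43, 14/43, 23/43, 23/43, 27/43, 34/43, 1]
j=0: u_0=4/135 ∈ [0, 2/43) → index 0
j=1: u_1=19/135 ∈ [5/43, 14/43) → index 3
j=2: u_2=34/135 ∈ [5/43, 14/43) → index 3
j=3: u_3=49/135 ∈ [14/43, 23/43) → index 4
j=4: u_4=64/135 ∈ [14/43, 23/43) → index 4
j=5: u_5=79/135 ∈ [23/43, 27/43) → index 6
j=6: u_6=94/135 ∈ [27/43, 34/43) → index 7
j=7: u_7=109/135 ∈ [34/43, 1) → index 8
j=8: u_8=124/135 ∈ [34/43, 1) → index 8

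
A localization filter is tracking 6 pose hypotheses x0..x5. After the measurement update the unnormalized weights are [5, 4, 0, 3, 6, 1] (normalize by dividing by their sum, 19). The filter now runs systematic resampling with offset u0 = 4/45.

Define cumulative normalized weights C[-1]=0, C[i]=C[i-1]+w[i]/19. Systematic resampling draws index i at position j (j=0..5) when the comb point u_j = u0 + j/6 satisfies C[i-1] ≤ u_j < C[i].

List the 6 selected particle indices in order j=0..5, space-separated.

0 0 1 3 4 4

C = [5/19, 9/19, 9/19, 12/19, 18/19, 1]
j=0: u_0=4/45 ∈ [0, 5/19) → index 0
j=1: u_1=23/90 ∈ [0, 5/19) → index 0
j=2: u_2=19/45 ∈ [5/19, 9/19) → index 1
j=3: u_3=53/90 ∈ [9/19, 12/19) → index 3
j=4: u_4=34/45 ∈ [12/19, 18/19) → index 4
j=5: u_5=83/90 ∈ [12/19, 18/19) → index 4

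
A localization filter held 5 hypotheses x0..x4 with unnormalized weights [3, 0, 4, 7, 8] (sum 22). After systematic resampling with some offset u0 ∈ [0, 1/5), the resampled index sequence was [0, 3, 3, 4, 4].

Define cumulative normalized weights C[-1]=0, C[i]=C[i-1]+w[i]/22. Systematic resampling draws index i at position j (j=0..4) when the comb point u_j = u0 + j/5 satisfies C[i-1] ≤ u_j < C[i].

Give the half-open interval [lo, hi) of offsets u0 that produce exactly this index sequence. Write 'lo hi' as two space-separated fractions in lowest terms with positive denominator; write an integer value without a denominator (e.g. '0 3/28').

13/110 3/22

C = [3/22, 3/22, 7/22, 7/11, 1]
j=0 picked index 0: u0 ∈ [0, 3/22)
j=1 picked index 3: u0 ∈ [13/110, 24/55)
j=2 picked index 3: u0 ∈ [-9/110, 13/55)
j=3 picked index 4: u0 ∈ [2/55, 2/5)
j=4 picked index 4: u0 ∈ [-9/55, 1/5)
intersection: [13/110, 3/22)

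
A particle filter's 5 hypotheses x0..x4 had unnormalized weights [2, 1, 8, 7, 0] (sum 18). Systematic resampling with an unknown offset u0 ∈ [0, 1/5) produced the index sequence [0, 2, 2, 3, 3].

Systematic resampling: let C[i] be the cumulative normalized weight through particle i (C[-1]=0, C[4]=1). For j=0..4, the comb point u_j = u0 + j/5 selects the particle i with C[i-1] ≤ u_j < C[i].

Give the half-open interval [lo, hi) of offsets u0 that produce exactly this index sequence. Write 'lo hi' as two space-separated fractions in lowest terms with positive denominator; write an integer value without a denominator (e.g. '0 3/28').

1/90 1/9

C = [1/9, 1/6, 11/18, 1, 1]
j=0 picked index 0: u0 ∈ [0, 1/9)
j=1 picked index 2: u0 ∈ [-1/30, 37/90)
j=2 picked index 2: u0 ∈ [-7/30, 19/90)
j=3 picked index 3: u0 ∈ [1/90, 2/5)
j=4 picked index 3: u0 ∈ [-17/90, 1/5)
intersection: [1/90, 1/9)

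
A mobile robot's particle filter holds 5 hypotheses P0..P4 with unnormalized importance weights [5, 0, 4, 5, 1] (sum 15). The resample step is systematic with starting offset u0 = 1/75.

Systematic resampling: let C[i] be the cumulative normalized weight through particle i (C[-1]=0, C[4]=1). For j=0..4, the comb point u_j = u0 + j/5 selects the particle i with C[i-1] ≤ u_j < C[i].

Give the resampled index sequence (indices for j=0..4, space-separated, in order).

C = [1/3, 1/3, 3/5, 14/15, 1]
j=0: u_0=1/75 ∈ [0, 1/3) → index 0
j=1: u_1=16/75 ∈ [0, 1/3) → index 0
j=2: u_2=31/75 ∈ [1/3, 3/5) → index 2
j=3: u_3=46/75 ∈ [3/5, 14/15) → index 3
j=4: u_4=61/75 ∈ [3/5, 14/15) → index 3

0 0 2 3 3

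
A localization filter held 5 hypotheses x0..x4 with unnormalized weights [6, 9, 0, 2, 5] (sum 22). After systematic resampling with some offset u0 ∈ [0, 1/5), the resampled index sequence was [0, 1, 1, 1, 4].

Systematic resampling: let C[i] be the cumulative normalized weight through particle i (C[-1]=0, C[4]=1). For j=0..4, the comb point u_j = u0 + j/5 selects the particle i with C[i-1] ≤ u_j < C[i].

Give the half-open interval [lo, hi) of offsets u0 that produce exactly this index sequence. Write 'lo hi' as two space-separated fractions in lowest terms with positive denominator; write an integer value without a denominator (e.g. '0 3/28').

4/55 9/110

C = [3/11, 15/22, 15/22, 17/22, 1]
j=0 picked index 0: u0 ∈ [0, 3/11)
j=1 picked index 1: u0 ∈ [4/55, 53/110)
j=2 picked index 1: u0 ∈ [-7/55, 31/110)
j=3 picked index 1: u0 ∈ [-18/55, 9/110)
j=4 picked index 4: u0 ∈ [-3/110, 1/5)
intersection: [4/55, 9/110)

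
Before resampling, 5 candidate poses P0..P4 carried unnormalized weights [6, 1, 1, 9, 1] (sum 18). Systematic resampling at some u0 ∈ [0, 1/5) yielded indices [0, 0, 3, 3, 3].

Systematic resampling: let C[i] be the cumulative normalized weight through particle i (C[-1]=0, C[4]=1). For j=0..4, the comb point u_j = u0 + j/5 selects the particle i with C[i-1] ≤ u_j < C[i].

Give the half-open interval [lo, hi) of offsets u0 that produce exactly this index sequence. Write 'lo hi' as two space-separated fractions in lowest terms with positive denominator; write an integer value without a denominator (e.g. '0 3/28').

2/45 2/15

C = [1/3, 7/18, 4/9, 17/18, 1]
j=0 picked index 0: u0 ∈ [0, 1/3)
j=1 picked index 0: u0 ∈ [-1/5, 2/15)
j=2 picked index 3: u0 ∈ [2/45, 49/90)
j=3 picked index 3: u0 ∈ [-7/45, 31/90)
j=4 picked index 3: u0 ∈ [-16/45, 13/90)
intersection: [2/45, 2/15)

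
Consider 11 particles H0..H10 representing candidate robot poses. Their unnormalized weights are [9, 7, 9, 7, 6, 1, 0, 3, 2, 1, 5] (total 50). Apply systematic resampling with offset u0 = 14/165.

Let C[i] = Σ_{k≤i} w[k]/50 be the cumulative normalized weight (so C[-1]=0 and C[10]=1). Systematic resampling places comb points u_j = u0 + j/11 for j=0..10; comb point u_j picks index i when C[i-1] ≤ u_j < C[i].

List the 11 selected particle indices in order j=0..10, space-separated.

C = [9/50, 8/25, 1/2, 16/25, 19/25, 39/50, 39/50, 21/25, 22/25, 9/10, 1]
j=0: u_0=14/165 ∈ [0, 9/50) → index 0
j=1: u_1=29/165 ∈ [0, 9/50) → index 0
j=2: u_2=4/15 ∈ [9/50, 8/25) → index 1
j=3: u_3=59/165 ∈ [8/25, 1/2) → index 2
j=4: u_4=74/165 ∈ [8/25, 1/2) → index 2
j=5: u_5=89/165 ∈ [1/2, 16/25) → index 3
j=6: u_6=104/165 ∈ [1/2, 16/25) → index 3
j=7: u_7=119/165 ∈ [16/25, 19/25) → index 4
j=8: u_8=134/165 ∈ [39/50, 21/25) → index 7
j=9: u_9=149/165 ∈ [9/10, 1) → index 10
j=10: u_10=164/165 ∈ [9/10, 1) → index 10

0 0 1 2 2 3 3 4 7 10 10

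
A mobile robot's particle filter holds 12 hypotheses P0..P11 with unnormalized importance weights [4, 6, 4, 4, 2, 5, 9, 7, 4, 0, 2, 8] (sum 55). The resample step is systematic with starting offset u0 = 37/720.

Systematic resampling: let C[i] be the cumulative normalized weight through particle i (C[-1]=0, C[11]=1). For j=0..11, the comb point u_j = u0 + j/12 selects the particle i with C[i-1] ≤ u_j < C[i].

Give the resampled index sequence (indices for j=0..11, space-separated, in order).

0 1 2 3 5 6 6 7 7 8 11 11

C = [4/55, 2/11, 14/55, 18/55, 4/11, 5/11, 34/55, 41/55, 9/11, 9/11, 47/55, 1]
j=0: u_0=37/720 ∈ [0, 4/55) → index 0
j=1: u_1=97/720 ∈ [4/55, 2/11) → index 1
j=2: u_2=157/720 ∈ [2/11, 14/55) → index 2
j=3: u_3=217/720 ∈ [14/55, 18/55) → index 3
j=4: u_4=277/720 ∈ [4/11, 5/11) → index 5
j=5: u_5=337/720 ∈ [5/11, 34/55) → index 6
j=6: u_6=397/720 ∈ [5/11, 34/55) → index 6
j=7: u_7=457/720 ∈ [34/55, 41/55) → index 7
j=8: u_8=517/720 ∈ [34/55, 41/55) → index 7
j=9: u_9=577/720 ∈ [41/55, 9/11) → index 8
j=10: u_10=637/720 ∈ [47/55, 1) → index 11
j=11: u_11=697/720 ∈ [47/55, 1) → index 11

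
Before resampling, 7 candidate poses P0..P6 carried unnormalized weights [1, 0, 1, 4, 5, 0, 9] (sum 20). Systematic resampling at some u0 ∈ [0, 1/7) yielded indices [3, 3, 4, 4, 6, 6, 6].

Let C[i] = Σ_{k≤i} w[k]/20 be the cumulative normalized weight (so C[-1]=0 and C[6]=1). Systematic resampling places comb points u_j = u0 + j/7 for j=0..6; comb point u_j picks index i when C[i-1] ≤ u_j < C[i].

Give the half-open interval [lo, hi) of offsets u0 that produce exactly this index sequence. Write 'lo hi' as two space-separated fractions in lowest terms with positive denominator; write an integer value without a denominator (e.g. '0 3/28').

C = [1/20, 1/20, 1/10, 3/10, 11/20, 11/20, 1]
j=0 picked index 3: u0 ∈ [1/10, 3/10)
j=1 picked index 3: u0 ∈ [-3/70, 11/70)
j=2 picked index 4: u0 ∈ [1/70, 37/140)
j=3 picked index 4: u0 ∈ [-9/70, 17/140)
j=4 picked index 6: u0 ∈ [-3/140, 3/7)
j=5 picked index 6: u0 ∈ [-23/140, 2/7)
j=6 picked index 6: u0 ∈ [-43/140, 1/7)
intersection: [1/10, 17/140)

1/10 17/140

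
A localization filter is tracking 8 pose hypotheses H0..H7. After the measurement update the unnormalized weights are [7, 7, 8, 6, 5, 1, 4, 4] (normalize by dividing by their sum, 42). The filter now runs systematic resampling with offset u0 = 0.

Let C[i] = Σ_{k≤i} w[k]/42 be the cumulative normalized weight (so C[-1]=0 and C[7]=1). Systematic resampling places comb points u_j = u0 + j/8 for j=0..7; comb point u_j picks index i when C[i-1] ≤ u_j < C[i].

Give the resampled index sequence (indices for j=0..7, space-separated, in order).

0 0 1 2 2 3 4 6

C = [1/6, 1/3, 11/21, 2/3, 11/14, 17/21, 19/21, 1]
j=0: u_0=0 ∈ [0, 1/6) → index 0
j=1: u_1=1/8 ∈ [0, 1/6) → index 0
j=2: u_2=1/4 ∈ [1/6, 1/3) → index 1
j=3: u_3=3/8 ∈ [1/3, 11/21) → index 2
j=4: u_4=1/2 ∈ [1/3, 11/21) → index 2
j=5: u_5=5/8 ∈ [11/21, 2/3) → index 3
j=6: u_6=3/4 ∈ [2/3, 11/14) → index 4
j=7: u_7=7/8 ∈ [17/21, 19/21) → index 6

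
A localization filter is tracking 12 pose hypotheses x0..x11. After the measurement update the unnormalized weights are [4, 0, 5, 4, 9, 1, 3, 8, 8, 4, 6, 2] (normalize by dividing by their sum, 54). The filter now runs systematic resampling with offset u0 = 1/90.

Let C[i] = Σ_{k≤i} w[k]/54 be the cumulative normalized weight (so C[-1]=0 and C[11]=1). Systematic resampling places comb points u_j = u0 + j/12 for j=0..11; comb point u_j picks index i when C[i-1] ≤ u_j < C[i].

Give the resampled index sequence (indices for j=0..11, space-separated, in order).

0 2 3 4 4 6 7 7 8 8 9 10

C = [2/27, 2/27, 1/6, 13/54, 11/27, 23/54, 13/27, 17/27, 7/9, 23/27, 26/27, 1]
j=0: u_0=1/90 ∈ [0, 2/27) → index 0
j=1: u_1=17/180 ∈ [2/27, 1/6) → index 2
j=2: u_2=8/45 ∈ [1/6, 13/54) → index 3
j=3: u_3=47/180 ∈ [13/54, 11/27) → index 4
j=4: u_4=31/90 ∈ [13/54, 11/27) → index 4
j=5: u_5=77/180 ∈ [23/54, 13/27) → index 6
j=6: u_6=23/45 ∈ [13/27, 17/27) → index 7
j=7: u_7=107/180 ∈ [13/27, 17/27) → index 7
j=8: u_8=61/90 ∈ [17/27, 7/9) → index 8
j=9: u_9=137/180 ∈ [17/27, 7/9) → index 8
j=10: u_10=38/45 ∈ [7/9, 23/27) → index 9
j=11: u_11=167/180 ∈ [23/27, 26/27) → index 10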